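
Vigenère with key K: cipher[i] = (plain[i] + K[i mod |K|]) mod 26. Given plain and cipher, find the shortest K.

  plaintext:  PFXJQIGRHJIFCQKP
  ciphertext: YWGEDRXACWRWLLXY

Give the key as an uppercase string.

  i= 0: Y-P =  9 → J
  i= 1: W-F = 17 → R
  i= 2: G-X =  9 → J
  i= 3: E-J = 21 → V
  i= 4: D-Q = 13 → N
  i= 5: R-I =  9 → J
  i= 6: X-G = 17 → R
  i= 7: A-R =  9 → J
  i= 8: C-H = 21 → V
  i= 9: W-J = 13 → N
  i=10: R-I =  9 → J
  i=11: W-F = 17 → R
  i=12: L-C =  9 → J
  i=13: L-Q = 21 → V
  i=14: X-K = 13 → N
  i=15: Y-P =  9 → J
  shifts repeat with period 5: JRJVN

JRJVN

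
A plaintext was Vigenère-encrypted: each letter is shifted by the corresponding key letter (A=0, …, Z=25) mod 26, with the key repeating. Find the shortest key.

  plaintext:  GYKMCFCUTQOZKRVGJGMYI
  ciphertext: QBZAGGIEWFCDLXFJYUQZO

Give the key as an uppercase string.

  i= 0: Q-G = 10 → K
  i= 1: B-Y =  3 → D
  i= 2: Z-K = 15 → P
  i= 3: A-M = 14 → O
  i= 4: G-C =  4 → E
  i= 5: G-F =  1 → B
  i= 6: I-C =  6 → G
  i= 7: E-U = 10 → K
  i= 8: W-T =  3 → D
  i= 9: F-Q = 15 → P
  i=10: C-O = 14 → O
  i=11: D-Z =  4 → E
  i=12: L-K =  1 → B
  i=13: X-R =  6 → G
  i=14: F-V = 10 → K
  i=15: J-G =  3 → D
  i=16: Y-J = 15 → P
  i=17: U-G = 14 → O
  i=18: Q-M =  4 → E
  i=19: Z-Y =  1 → B
  i=20: O-I =  6 → G
  shifts repeat with period 7: KDPOEBG

KDPOEBG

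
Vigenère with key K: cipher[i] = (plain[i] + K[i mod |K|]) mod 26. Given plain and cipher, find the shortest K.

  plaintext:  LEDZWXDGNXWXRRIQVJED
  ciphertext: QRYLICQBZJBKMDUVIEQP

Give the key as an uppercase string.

  i= 0: Q-L =  5 → F
  i= 1: R-E = 13 → N
  i= 2: Y-D = 21 → V
  i= 3: L-Z = 12 → M
  i= 4: I-W = 12 → M
  i= 5: C-X =  5 → F
  i= 6: Q-D = 13 → N
  i= 7: B-G = 21 → V
  i= 8: Z-N = 12 → M
  i= 9: J-X = 12 → M
  i=10: B-W =  5 → F
  i=11: K-X = 13 → N
  i=12: M-R = 21 → V
  i=13: D-R = 12 → M
  i=14: U-I = 12 → M
  i=15: V-Q =  5 → F
  i=16: I-V = 13 → N
  i=17: E-J = 21 → V
  i=18: Q-E = 12 → M
  i=19: P-D = 12 → M
  shifts repeat with period 5: FNVMM

FNVMM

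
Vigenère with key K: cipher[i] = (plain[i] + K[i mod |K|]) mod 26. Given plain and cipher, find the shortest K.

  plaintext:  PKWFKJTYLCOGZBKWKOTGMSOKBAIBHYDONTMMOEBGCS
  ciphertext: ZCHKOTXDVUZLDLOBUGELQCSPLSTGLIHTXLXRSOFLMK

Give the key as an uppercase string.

KSLFEKEF

  i= 0: Z-P = 10 → K
  i= 1: C-K = 18 → S
  i= 2: H-W = 11 → L
  i= 3: K-F =  5 → F
  i= 4: O-K =  4 → E
  i= 5: T-J = 10 → K
  i= 6: X-T =  4 → E
  i= 7: D-Y =  5 → F
  i= 8: V-L = 10 → K
  i= 9: U-C = 18 → S
  i=10: Z-O = 11 → L
  i=11: L-G =  5 → F
  i=12: D-Z =  4 → E
  i=13: L-B = 10 → K
  i=14: O-K =  4 → E
  i=15: B-W =  5 → F
  i=16: U-K = 10 → K
  i=17: G-O = 18 → S
  i=18: E-T = 11 → L
  i=19: L-G =  5 → F
  i=20: Q-M =  4 → E
  i=21: C-S = 10 → K
  i=22: S-O =  4 → E
  i=23: P-K =  5 → F
  i=24: L-B = 10 → K
  i=25: S-A = 18 → S
  i=26: T-I = 11 → L
  i=27: G-B =  5 → F
  i=28: L-H =  4 → E
  i=29: I-Y = 10 → K
  i=30: H-D =  4 → E
  i=31: T-O =  5 → F
  i=32: X-N = 10 → K
  i=33: L-T = 18 → S
  i=34: X-M = 11 → L
  i=35: R-M =  5 → F
  i=36: S-O =  4 → E
  i=37: O-E = 10 → K
  i=38: F-B =  4 → E
  i=39: L-G =  5 → F
  i=40: M-C = 10 → K
  i=41: K-S = 18 → S
  shifts repeat with period 8: KSLFEKEF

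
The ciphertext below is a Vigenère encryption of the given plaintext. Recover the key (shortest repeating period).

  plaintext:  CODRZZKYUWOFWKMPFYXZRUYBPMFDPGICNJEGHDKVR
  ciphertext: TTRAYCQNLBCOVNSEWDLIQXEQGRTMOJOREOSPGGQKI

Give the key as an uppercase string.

  i= 0: T-C = 17 → R
  i= 1: T-O =  5 → F
  i= 2: R-D = 14 → O
  i= 3: A-R =  9 → J
  i= 4: Y-Z = 25 → Z
  i= 5: C-Z =  3 → D
  i= 6: Q-K =  6 → G
  i= 7: N-Y = 15 → P
  i= 8: L-U = 17 → R
  i= 9: B-W =  5 → F
  i=10: C-O = 14 → O
  i=11: O-F =  9 → J
  i=12: V-W = 25 → Z
  i=13: N-K =  3 → D
  i=14: S-M =  6 → G
  i=15: E-P = 15 → P
  i=16: W-F = 17 → R
  i=17: D-Y =  5 → F
  i=18: L-X = 14 → O
  i=19: I-Z =  9 → J
  i=20: Q-R = 25 → Z
  i=21: X-U =  3 → D
  i=22: E-Y =  6 → G
  i=23: Q-B = 15 → P
  i=24: G-P = 17 → R
  i=25: R-M =  5 → F
  i=26: T-F = 14 → O
  i=27: M-D =  9 → J
  i=28: O-P = 25 → Z
  i=29: J-G =  3 → D
  i=30: O-I =  6 → G
  i=31: R-C = 15 → P
  i=32: E-N = 17 → R
  i=33: O-J =  5 → F
  i=34: S-E = 14 → O
  i=35: P-G =  9 → J
  i=36: G-H = 25 → Z
  i=37: G-D =  3 → D
  i=38: Q-K =  6 → G
  i=39: K-V = 15 → P
  i=40: I-R = 17 → R
  shifts repeat with period 8: RFOJZDGP

RFOJZDGP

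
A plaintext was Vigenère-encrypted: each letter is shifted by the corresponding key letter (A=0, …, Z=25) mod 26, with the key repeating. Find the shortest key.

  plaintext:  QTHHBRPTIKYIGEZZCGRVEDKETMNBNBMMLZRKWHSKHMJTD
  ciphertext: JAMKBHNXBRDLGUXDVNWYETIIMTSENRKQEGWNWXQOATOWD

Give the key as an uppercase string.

  i= 0: J-Q = 19 → T
  i= 1: A-T =  7 → H
  i= 2: M-H =  5 → F
  i= 3: K-H =  3 → D
  i= 4: B-B =  0 → A
  i= 5: H-R = 16 → Q
  i= 6: N-P = 24 → Y
  i= 7: X-T =  4 → E
  i= 8: B-I = 19 → T
  i= 9: R-K =  7 → H
  i=10: D-Y =  5 → F
  i=11: L-I =  3 → D
  i=12: G-G =  0 → A
  i=13: U-E = 16 → Q
  i=14: X-Z = 24 → Y
  i=15: D-Z =  4 → E
  i=16: V-C = 19 → T
  i=17: N-G =  7 → H
  i=18: W-R =  5 → F
  i=19: Y-V =  3 → D
  i=20: E-E =  0 → A
  i=21: T-D = 16 → Q
  i=22: I-K = 24 → Y
  i=23: I-E =  4 → E
  i=24: M-T = 19 → T
  i=25: T-M =  7 → H
  i=26: S-N =  5 → F
  i=27: E-B =  3 → D
  i=28: N-N =  0 → A
  i=29: R-B = 16 → Q
  i=30: K-M = 24 → Y
  i=31: Q-M =  4 → E
  i=32: E-L = 19 → T
  i=33: G-Z =  7 → H
  i=34: W-R =  5 → F
  i=35: N-K =  3 → D
  i=36: W-W =  0 → A
  i=37: X-H = 16 → Q
  i=38: Q-S = 24 → Y
  i=39: O-K =  4 → E
  i=40: A-H = 19 → T
  i=41: T-M =  7 → H
  i=42: O-J =  5 → F
  i=43: W-T =  3 → D
  i=44: D-D =  0 → A
  shifts repeat with period 8: THFDAQYE

THFDAQYE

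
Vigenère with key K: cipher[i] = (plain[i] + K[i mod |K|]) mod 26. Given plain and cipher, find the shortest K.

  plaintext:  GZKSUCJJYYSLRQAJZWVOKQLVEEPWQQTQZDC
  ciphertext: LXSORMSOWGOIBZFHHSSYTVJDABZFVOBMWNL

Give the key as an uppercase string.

  i= 0: L-G =  5 → F
  i= 1: X-Z = 24 → Y
  i= 2: S-K =  8 → I
  i= 3: O-S = 22 → W
  i= 4: R-U = 23 → X
  i= 5: M-C = 10 → K
  i= 6: S-J =  9 → J
  i= 7: O-J =  5 → F
  i= 8: W-Y = 24 → Y
  i= 9: G-Y =  8 → I
  i=10: O-S = 22 → W
  i=11: I-L = 23 → X
  i=12: B-R = 10 → K
  i=13: Z-Q =  9 → J
  i=14: F-A =  5 → F
  i=15: H-J = 24 → Y
  i=16: H-Z =  8 → I
  i=17: S-W = 22 → W
  i=18: S-V = 23 → X
  i=19: Y-O = 10 → K
  i=20: T-K =  9 → J
  i=21: V-Q =  5 → F
  i=22: J-L = 24 → Y
  i=23: D-V =  8 → I
  i=24: A-E = 22 → W
  i=25: B-E = 23 → X
  i=26: Z-P = 10 → K
  i=27: F-W =  9 → J
  i=28: V-Q =  5 → F
  i=29: O-Q = 24 → Y
  i=30: B-T =  8 → I
  i=31: M-Q = 22 → W
  i=32: W-Z = 23 → X
  i=33: N-D = 10 → K
  i=34: L-C =  9 → J
  shifts repeat with period 7: FYIWXKJ

FYIWXKJ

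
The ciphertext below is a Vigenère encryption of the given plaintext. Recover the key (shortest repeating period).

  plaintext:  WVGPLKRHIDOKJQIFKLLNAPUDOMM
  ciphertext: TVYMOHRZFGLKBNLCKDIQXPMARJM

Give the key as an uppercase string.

  i= 0: T-W = 23 → X
  i= 1: V-V =  0 → A
  i= 2: Y-G = 18 → S
  i= 3: M-P = 23 → X
  i= 4: O-L =  3 → D
  i= 5: H-K = 23 → X
  i= 6: R-R =  0 → A
  i= 7: Z-H = 18 → S
  i= 8: F-I = 23 → X
  i= 9: G-D =  3 → D
  i=10: L-O = 23 → X
  i=11: K-K =  0 → A
  i=12: B-J = 18 → S
  i=13: N-Q = 23 → X
  i=14: L-I =  3 → D
  i=15: C-F = 23 → X
  i=16: K-K =  0 → A
  i=17: D-L = 18 → S
  i=18: I-L = 23 → X
  i=19: Q-N =  3 → D
  i=20: X-A = 23 → X
  i=21: P-P =  0 → A
  i=22: M-U = 18 → S
  i=23: A-D = 23 → X
  i=24: R-O =  3 → D
  i=25: J-M = 23 → X
  i=26: M-M =  0 → A
  shifts repeat with period 5: XASXD

XASXD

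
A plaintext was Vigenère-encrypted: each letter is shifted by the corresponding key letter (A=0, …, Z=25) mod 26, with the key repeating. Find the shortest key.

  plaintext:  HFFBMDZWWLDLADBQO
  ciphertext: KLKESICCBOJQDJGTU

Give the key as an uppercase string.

DGF

  i= 0: K-H =  3 → D
  i= 1: L-F =  6 → G
  i= 2: K-F =  5 → F
  i= 3: E-B =  3 → D
  i= 4: S-M =  6 → G
  i= 5: I-D =  5 → F
  i= 6: C-Z =  3 → D
  i= 7: C-W =  6 → G
  i= 8: B-W =  5 → F
  i= 9: O-L =  3 → D
  i=10: J-D =  6 → G
  i=11: Q-L =  5 → F
  i=12: D-A =  3 → D
  i=13: J-D =  6 → G
  i=14: G-B =  5 → F
  i=15: T-Q =  3 → D
  i=16: U-O =  6 → G
  shifts repeat with period 3: DGF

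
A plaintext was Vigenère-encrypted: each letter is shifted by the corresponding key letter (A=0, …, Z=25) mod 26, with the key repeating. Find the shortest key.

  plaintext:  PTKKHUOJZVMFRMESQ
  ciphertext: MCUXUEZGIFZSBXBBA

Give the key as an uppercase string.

  i= 0: M-P = 23 → X
  i= 1: C-T =  9 → J
  i= 2: U-K = 10 → K
  i= 3: X-K = 13 → N
  i= 4: U-H = 13 → N
  i= 5: E-U = 10 → K
  i= 6: Z-O = 11 → L
  i= 7: G-J = 23 → X
  i= 8: I-Z =  9 → J
  i= 9: F-V = 10 → K
  i=10: Z-M = 13 → N
  i=11: S-F = 13 → N
  i=12: B-R = 10 → K
  i=13: X-M = 11 → L
  i=14: B-E = 23 → X
  i=15: B-S =  9 → J
  i=16: A-Q = 10 → K
  shifts repeat with period 7: XJKNNKL

XJKNNKL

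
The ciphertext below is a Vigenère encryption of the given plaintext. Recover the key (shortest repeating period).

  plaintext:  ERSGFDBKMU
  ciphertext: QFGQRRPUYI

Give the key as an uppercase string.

  i= 0: Q-E = 12 → M
  i= 1: F-R = 14 → O
  i= 2: G-S = 14 → O
  i= 3: Q-G = 10 → K
  i= 4: R-F = 12 → M
  i= 5: R-D = 14 → O
  i= 6: P-B = 14 → O
  i= 7: U-K = 10 → K
  i= 8: Y-M = 12 → M
  i= 9: I-U = 14 → O
  shifts repeat with period 4: MOOK

MOOK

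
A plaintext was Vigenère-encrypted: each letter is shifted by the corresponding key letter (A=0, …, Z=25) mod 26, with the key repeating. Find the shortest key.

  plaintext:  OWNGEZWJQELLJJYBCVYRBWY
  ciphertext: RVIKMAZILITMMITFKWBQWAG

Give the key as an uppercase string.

DZVEIB

  i= 0: R-O =  3 → D
  i= 1: V-W = 25 → Z
  i= 2: I-N = 21 → V
  i= 3: K-G =  4 → E
  i= 4: M-E =  8 → I
  i= 5: A-Z =  1 → B
  i= 6: Z-W =  3 → D
  i= 7: I-J = 25 → Z
  i= 8: L-Q = 21 → V
  i= 9: I-E =  4 → E
  i=10: T-L =  8 → I
  i=11: M-L =  1 → B
  i=12: M-J =  3 → D
  i=13: I-J = 25 → Z
  i=14: T-Y = 21 → V
  i=15: F-B =  4 → E
  i=16: K-C =  8 → I
  i=17: W-V =  1 → B
  i=18: B-Y =  3 → D
  i=19: Q-R = 25 → Z
  i=20: W-B = 21 → V
  i=21: A-W =  4 → E
  i=22: G-Y =  8 → I
  shifts repeat with period 6: DZVEIB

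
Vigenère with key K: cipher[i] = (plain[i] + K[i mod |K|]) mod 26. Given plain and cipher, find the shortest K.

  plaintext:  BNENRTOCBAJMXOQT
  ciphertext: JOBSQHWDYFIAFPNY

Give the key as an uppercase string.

  i= 0: J-B =  8 → I
  i= 1: O-N =  1 → B
  i= 2: B-E = 23 → X
  i= 3: S-N =  5 → F
  i= 4: Q-R = 25 → Z
  i= 5: H-T = 14 → O
  i= 6: W-O =  8 → I
  i= 7: D-C =  1 → B
  i= 8: Y-B = 23 → X
  i= 9: F-A =  5 → F
  i=10: I-J = 25 → Z
  i=11: A-M = 14 → O
  i=12: F-X =  8 → I
  i=13: P-O =  1 → B
  i=14: N-Q = 23 → X
  i=15: Y-T =  5 → F
  shifts repeat with period 6: IBXFZO

IBXFZO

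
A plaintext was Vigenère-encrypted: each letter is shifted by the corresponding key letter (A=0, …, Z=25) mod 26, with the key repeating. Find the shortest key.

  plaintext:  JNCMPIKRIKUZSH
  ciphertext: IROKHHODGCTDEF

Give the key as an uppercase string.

ZEMYS

  i= 0: I-J = 25 → Z
  i= 1: R-N =  4 → E
  i= 2: O-C = 12 → M
  i= 3: K-M = 24 → Y
  i= 4: H-P = 18 → S
  i= 5: H-I = 25 → Z
  i= 6: O-K =  4 → E
  i= 7: D-R = 12 → M
  i= 8: G-I = 24 → Y
  i= 9: C-K = 18 → S
  i=10: T-U = 25 → Z
  i=11: D-Z =  4 → E
  i=12: E-S = 12 → M
  i=13: F-H = 24 → Y
  shifts repeat with period 5: ZEMYS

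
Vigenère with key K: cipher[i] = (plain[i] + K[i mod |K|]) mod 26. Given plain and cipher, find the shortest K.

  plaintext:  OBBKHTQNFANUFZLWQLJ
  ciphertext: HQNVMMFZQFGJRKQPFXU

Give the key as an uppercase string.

TPMLF

  i= 0: H-O = 19 → T
  i= 1: Q-B = 15 → P
  i= 2: N-B = 12 → M
  i= 3: V-K = 11 → L
  i= 4: M-H =  5 → F
  i= 5: M-T = 19 → T
  i= 6: F-Q = 15 → P
  i= 7: Z-N = 12 → M
  i= 8: Q-F = 11 → L
  i= 9: F-A =  5 → F
  i=10: G-N = 19 → T
  i=11: J-U = 15 → P
  i=12: R-F = 12 → M
  i=13: K-Z = 11 → L
  i=14: Q-L =  5 → F
  i=15: P-W = 19 → T
  i=16: F-Q = 15 → P
  i=17: X-L = 12 → M
  i=18: U-J = 11 → L
  shifts repeat with period 5: TPMLF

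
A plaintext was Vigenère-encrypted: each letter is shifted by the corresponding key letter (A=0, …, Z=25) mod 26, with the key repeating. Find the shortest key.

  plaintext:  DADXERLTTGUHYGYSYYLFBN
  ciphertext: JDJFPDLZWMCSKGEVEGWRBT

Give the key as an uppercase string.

  i= 0: J-D =  6 → G
  i= 1: D-A =  3 → D
  i= 2: J-D =  6 → G
  i= 3: F-X =  8 → I
  i= 4: P-E = 11 → L
  i= 5: D-R = 12 → M
  i= 6: L-L =  0 → A
  i= 7: Z-T =  6 → G
  i= 8: W-T =  3 → D
  i= 9: M-G =  6 → G
  i=10: C-U =  8 → I
  i=11: S-H = 11 → L
  i=12: K-Y = 12 → M
  i=13: G-G =  0 → A
  i=14: E-Y =  6 → G
  i=15: V-S =  3 → D
  i=16: E-Y =  6 → G
  i=17: G-Y =  8 → I
  i=18: W-L = 11 → L
  i=19: R-F = 12 → M
  i=20: B-B =  0 → A
  i=21: T-N =  6 → G
  shifts repeat with period 7: GDGILMA

GDGILMA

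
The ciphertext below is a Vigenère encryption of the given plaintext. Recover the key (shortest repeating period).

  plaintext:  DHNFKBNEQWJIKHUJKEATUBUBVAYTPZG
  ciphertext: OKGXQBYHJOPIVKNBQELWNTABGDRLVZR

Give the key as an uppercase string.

  i= 0: O-D = 11 → L
  i= 1: K-H =  3 → D
  i= 2: G-N = 19 → T
  i= 3: X-F = 18 → S
  i= 4: Q-K =  6 → G
  i= 5: B-B =  0 → A
  i= 6: Y-N = 11 → L
  i= 7: H-E =  3 → D
  i= 8: J-Q = 19 → T
  i= 9: O-W = 18 → S
  i=10: P-J =  6 → G
  i=11: I-I =  0 → A
  i=12: V-K = 11 → L
  i=13: K-H =  3 → D
  i=14: N-U = 19 → T
  i=15: B-J = 18 → S
  i=16: Q-K =  6 → G
  i=17: E-E =  0 → A
  i=18: L-A = 11 → L
  i=19: W-T =  3 → D
  i=20: N-U = 19 → T
  i=21: T-B = 18 → S
  i=22: A-U =  6 → G
  i=23: B-B =  0 → A
  i=24: G-V = 11 → L
  i=25: D-A =  3 → D
  i=26: R-Y = 19 → T
  i=27: L-T = 18 → S
  i=28: V-P =  6 → G
  i=29: Z-Z =  0 → A
  i=30: R-G = 11 → L
  shifts repeat with period 6: LDTSGA

LDTSGA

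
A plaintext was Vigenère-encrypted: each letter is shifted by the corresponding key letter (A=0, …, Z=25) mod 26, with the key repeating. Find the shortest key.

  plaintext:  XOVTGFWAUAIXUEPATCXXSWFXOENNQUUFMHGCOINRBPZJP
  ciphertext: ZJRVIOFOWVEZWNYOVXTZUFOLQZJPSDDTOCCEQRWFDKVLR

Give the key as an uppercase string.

  i= 0: Z-X =  2 → C
  i= 1: J-O = 21 → V
  i= 2: R-V = 22 → W
  i= 3: V-T =  2 → C
  i= 4: I-G =  2 → C
  i= 5: O-F =  9 → J
  i= 6: F-W =  9 → J
  i= 7: O-A = 14 → O
  i= 8: W-U =  2 → C
  i= 9: V-A = 21 → V
  i=10: E-I = 22 → W
  i=11: Z-X =  2 → C
  i=12: W-U =  2 → C
  i=13: N-E =  9 → J
  i=14: Y-P =  9 → J
  i=15: O-A = 14 → O
  i=16: V-T =  2 → C
  i=17: X-C = 21 → V
  i=18: T-X = 22 → W
  i=19: Z-X =  2 → C
  i=20: U-S =  2 → C
  i=21: F-W =  9 → J
  i=22: O-F =  9 → J
  i=23: L-X = 14 → O
  i=24: Q-O =  2 → C
  i=25: Z-E = 21 → V
  i=26: J-N = 22 → W
  i=27: P-N =  2 → C
  i=28: S-Q =  2 → C
  i=29: D-U =  9 → J
  i=30: D-U =  9 → J
  i=31: T-F = 14 → O
  i=32: O-M =  2 → C
  i=33: C-H = 21 → V
  i=34: C-G = 22 → W
  i=35: E-C =  2 → C
  i=36: Q-O =  2 → C
  i=37: R-I =  9 → J
  i=38: W-N =  9 → J
  i=39: F-R = 14 → O
  i=40: D-B =  2 → C
  i=41: K-P = 21 → V
  i=42: V-Z = 22 → W
  i=43: L-J =  2 → C
  i=44: R-P =  2 → C
  shifts repeat with period 8: CVWCCJJO

CVWCCJJO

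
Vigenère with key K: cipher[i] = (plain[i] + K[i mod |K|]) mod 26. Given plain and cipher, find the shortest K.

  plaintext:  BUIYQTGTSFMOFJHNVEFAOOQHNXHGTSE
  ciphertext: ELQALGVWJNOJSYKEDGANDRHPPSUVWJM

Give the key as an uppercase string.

DRICVNP

  i= 0: E-B =  3 → D
  i= 1: L-U = 17 → R
  i= 2: Q-I =  8 → I
  i= 3: A-Y =  2 → C
  i= 4: L-Q = 21 → V
  i= 5: G-T = 13 → N
  i= 6: V-G = 15 → P
  i= 7: W-T =  3 → D
  i= 8: J-S = 17 → R
  i= 9: N-F =  8 → I
  i=10: O-M =  2 → C
  i=11: J-O = 21 → V
  i=12: S-F = 13 → N
  i=13: Y-J = 15 → P
  i=14: K-H =  3 → D
  i=15: E-N = 17 → R
  i=16: D-V =  8 → I
  i=17: G-E =  2 → C
  i=18: A-F = 21 → V
  i=19: N-A = 13 → N
  i=20: D-O = 15 → P
  i=21: R-O =  3 → D
  i=22: H-Q = 17 → R
  i=23: P-H =  8 → I
  i=24: P-N =  2 → C
  i=25: S-X = 21 → V
  i=26: U-H = 13 → N
  i=27: V-G = 15 → P
  i=28: W-T =  3 → D
  i=29: J-S = 17 → R
  i=30: M-E =  8 → I
  shifts repeat with period 7: DRICVNP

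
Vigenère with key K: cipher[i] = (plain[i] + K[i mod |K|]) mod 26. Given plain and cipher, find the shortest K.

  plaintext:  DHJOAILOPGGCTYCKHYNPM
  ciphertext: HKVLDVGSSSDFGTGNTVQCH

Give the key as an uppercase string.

  i= 0: H-D =  4 → E
  i= 1: K-H =  3 → D
  i= 2: V-J = 12 → M
  i= 3: L-O = 23 → X
  i= 4: D-A =  3 → D
  i= 5: V-I = 13 → N
  i= 6: G-L = 21 → V
  i= 7: S-O =  4 → E
  i= 8: S-P =  3 → D
  i= 9: S-G = 12 → M
  i=10: D-G = 23 → X
  i=11: F-C =  3 → D
  i=12: G-T = 13 → N
  i=13: T-Y = 21 → V
  i=14: G-C =  4 → E
  i=15: N-K =  3 → D
  i=16: T-H = 12 → M
  i=17: V-Y = 23 → X
  i=18: Q-N =  3 → D
  i=19: C-P = 13 → N
  i=20: H-M = 21 → V
  shifts repeat with period 7: EDMXDNV

EDMXDNV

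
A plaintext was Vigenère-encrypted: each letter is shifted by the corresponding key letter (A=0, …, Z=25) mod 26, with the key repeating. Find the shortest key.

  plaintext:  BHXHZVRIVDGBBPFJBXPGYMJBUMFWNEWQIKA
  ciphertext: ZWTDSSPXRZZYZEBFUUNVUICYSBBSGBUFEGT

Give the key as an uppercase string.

  i= 0: Z-B = 24 → Y
  i= 1: W-H = 15 → P
  i= 2: T-X = 22 → W
  i= 3: D-H = 22 → W
  i= 4: S-Z = 19 → T
  i= 5: S-V = 23 → X
  i= 6: P-R = 24 → Y
  i= 7: X-I = 15 → P
  i= 8: R-V = 22 → W
  i= 9: Z-D = 22 → W
  i=10: Z-G = 19 → T
  i=11: Y-B = 23 → X
  i=12: Z-B = 24 → Y
  i=13: E-P = 15 → P
  i=14: B-F = 22 → W
  i=15: F-J = 22 → W
  i=16: U-B = 19 → T
  i=17: U-X = 23 → X
  i=18: N-P = 24 → Y
  i=19: V-G = 15 → P
  i=20: U-Y = 22 → W
  i=21: I-M = 22 → W
  i=22: C-J = 19 → T
  i=23: Y-B = 23 → X
  i=24: S-U = 24 → Y
  i=25: B-M = 15 → P
  i=26: B-F = 22 → W
  i=27: S-W = 22 → W
  i=28: G-N = 19 → T
  i=29: B-E = 23 → X
  i=30: U-W = 24 → Y
  i=31: F-Q = 15 → P
  i=32: E-I = 22 → W
  i=33: G-K = 22 → W
  i=34: T-A = 19 → T
  shifts repeat with period 6: YPWWTX

YPWWTX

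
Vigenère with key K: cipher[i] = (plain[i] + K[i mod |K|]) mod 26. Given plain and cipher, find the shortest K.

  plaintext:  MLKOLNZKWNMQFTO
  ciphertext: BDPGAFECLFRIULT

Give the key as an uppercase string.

  i= 0: B-M = 15 → P
  i= 1: D-L = 18 → S
  i= 2: P-K =  5 → F
  i= 3: G-O = 18 → S
  i= 4: A-L = 15 → P
  i= 5: F-N = 18 → S
  i= 6: E-Z =  5 → F
  i= 7: C-K = 18 → S
  i= 8: L-W = 15 → P
  i= 9: F-N = 18 → S
  i=10: R-M =  5 → F
  i=11: I-Q = 18 → S
  i=12: U-F = 15 → P
  i=13: L-T = 18 → S
  i=14: T-O =  5 → F
  shifts repeat with period 4: PSFS

PSFS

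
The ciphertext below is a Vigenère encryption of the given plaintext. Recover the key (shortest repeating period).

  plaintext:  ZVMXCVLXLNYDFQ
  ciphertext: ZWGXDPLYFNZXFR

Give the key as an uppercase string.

ABU

  i= 0: Z-Z =  0 → A
  i= 1: W-V =  1 → B
  i= 2: G-M = 20 → U
  i= 3: X-X =  0 → A
  i= 4: D-C =  1 → B
  i= 5: P-V = 20 → U
  i= 6: L-L =  0 → A
  i= 7: Y-X =  1 → B
  i= 8: F-L = 20 → U
  i= 9: N-N =  0 → A
  i=10: Z-Y =  1 → B
  i=11: X-D = 20 → U
  i=12: F-F =  0 → A
  i=13: R-Q =  1 → B
  shifts repeat with period 3: ABU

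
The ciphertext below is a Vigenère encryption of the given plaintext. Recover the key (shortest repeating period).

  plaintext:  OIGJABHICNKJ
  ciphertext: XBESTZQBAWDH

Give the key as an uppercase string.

JTY

  i= 0: X-O =  9 → J
  i= 1: B-I = 19 → T
  i= 2: E-G = 24 → Y
  i= 3: S-J =  9 → J
  i= 4: T-A = 19 → T
  i= 5: Z-B = 24 → Y
  i= 6: Q-H =  9 → J
  i= 7: B-I = 19 → T
  i= 8: A-C = 24 → Y
  i= 9: W-N =  9 → J
  i=10: D-K = 19 → T
  i=11: H-J = 24 → Y
  shifts repeat with period 3: JTY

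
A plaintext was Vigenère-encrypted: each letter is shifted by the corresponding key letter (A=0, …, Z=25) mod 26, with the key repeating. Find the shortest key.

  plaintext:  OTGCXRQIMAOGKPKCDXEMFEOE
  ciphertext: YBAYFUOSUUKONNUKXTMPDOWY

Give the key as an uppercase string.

KIUWIDY

  i= 0: Y-O = 10 → K
  i= 1: B-T =  8 → I
  i= 2: A-G = 20 → U
  i= 3: Y-C = 22 → W
  i= 4: F-X =  8 → I
  i= 5: U-R =  3 → D
  i= 6: O-Q = 24 → Y
  i= 7: S-I = 10 → K
  i= 8: U-M =  8 → I
  i= 9: U-A = 20 → U
  i=10: K-O = 22 → W
  i=11: O-G =  8 → I
  i=12: N-K =  3 → D
  i=13: N-P = 24 → Y
  i=14: U-K = 10 → K
  i=15: K-C =  8 → I
  i=16: X-D = 20 → U
  i=17: T-X = 22 → W
  i=18: M-E =  8 → I
  i=19: P-M =  3 → D
  i=20: D-F = 24 → Y
  i=21: O-E = 10 → K
  i=22: W-O =  8 → I
  i=23: Y-E = 20 → U
  shifts repeat with period 7: KIUWIDY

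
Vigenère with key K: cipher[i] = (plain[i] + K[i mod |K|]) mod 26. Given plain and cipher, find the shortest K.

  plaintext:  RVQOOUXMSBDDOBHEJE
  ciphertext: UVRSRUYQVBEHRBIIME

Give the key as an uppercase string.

  i= 0: U-R =  3 → D
  i= 1: V-V =  0 → A
  i= 2: R-Q =  1 → B
  i= 3: S-O =  4 → E
  i= 4: R-O =  3 → D
  i= 5: U-U =  0 → A
  i= 6: Y-X =  1 → B
  i= 7: Q-M =  4 → E
  i= 8: V-S =  3 → D
  i= 9: B-B =  0 → A
  i=10: E-D =  1 → B
  i=11: H-D =  4 → E
  i=12: R-O =  3 → D
  i=13: B-B =  0 → A
  i=14: I-H =  1 → B
  i=15: I-E =  4 → E
  i=16: M-J =  3 → D
  i=17: E-E =  0 → A
  shifts repeat with period 4: DABE

DABE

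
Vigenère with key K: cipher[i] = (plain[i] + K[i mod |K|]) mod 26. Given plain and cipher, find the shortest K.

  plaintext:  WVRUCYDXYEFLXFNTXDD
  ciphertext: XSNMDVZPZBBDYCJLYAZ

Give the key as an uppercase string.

  i= 0: X-W =  1 → B
  i= 1: S-V = 23 → X
  i= 2: N-R = 22 → W
  i= 3: M-U = 18 → S
  i= 4: D-C =  1 → B
  i= 5: V-Y = 23 → X
  i= 6: Z-D = 22 → W
  i= 7: P-X = 18 → S
  i= 8: Z-Y =  1 → B
  i= 9: B-E = 23 → X
  i=10: B-F = 22 → W
  i=11: D-L = 18 → S
  i=12: Y-X =  1 → B
  i=13: C-F = 23 → X
  i=14: J-N = 22 → W
  i=15: L-T = 18 → S
  i=16: Y-X =  1 → B
  i=17: A-D = 23 → X
  i=18: Z-D = 22 → W
  shifts repeat with period 4: BXWS

BXWS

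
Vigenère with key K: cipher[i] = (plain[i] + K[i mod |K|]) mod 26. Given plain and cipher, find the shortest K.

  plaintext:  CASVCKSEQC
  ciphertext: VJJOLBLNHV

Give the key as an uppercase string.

TJR

  i= 0: V-C = 19 → T
  i= 1: J-A =  9 → J
  i= 2: J-S = 17 → R
  i= 3: O-V = 19 → T
  i= 4: L-C =  9 → J
  i= 5: B-K = 17 → R
  i= 6: L-S = 19 → T
  i= 7: N-E =  9 → J
  i= 8: H-Q = 17 → R
  i= 9: V-C = 19 → T
  shifts repeat with period 3: TJR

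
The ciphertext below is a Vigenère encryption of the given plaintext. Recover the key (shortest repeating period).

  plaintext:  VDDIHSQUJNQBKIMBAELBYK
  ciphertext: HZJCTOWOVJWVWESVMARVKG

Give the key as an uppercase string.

MWGU

  i= 0: H-V = 12 → M
  i= 1: Z-D = 22 → W
  i= 2: J-D =  6 → G
  i= 3: C-I = 20 → U
  i= 4: T-H = 12 → M
  i= 5: O-S = 22 → W
  i= 6: W-Q =  6 → G
  i= 7: O-U = 20 → U
  i= 8: V-J = 12 → M
  i= 9: J-N = 22 → W
  i=10: W-Q =  6 → G
  i=11: V-B = 20 → U
  i=12: W-K = 12 → M
  i=13: E-I = 22 → W
  i=14: S-M =  6 → G
  i=15: V-B = 20 → U
  i=16: M-A = 12 → M
  i=17: A-E = 22 → W
  i=18: R-L =  6 → G
  i=19: V-B = 20 → U
  i=20: K-Y = 12 → M
  i=21: G-K = 22 → W
  shifts repeat with period 4: MWGU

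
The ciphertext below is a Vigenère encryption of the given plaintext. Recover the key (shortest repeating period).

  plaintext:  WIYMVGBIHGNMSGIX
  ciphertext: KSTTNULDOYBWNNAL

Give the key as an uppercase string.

OKVHS

  i= 0: K-W = 14 → O
  i= 1: S-I = 10 → K
  i= 2: T-Y = 21 → V
  i= 3: T-M =  7 → H
  i= 4: N-V = 18 → S
  i= 5: U-G = 14 → O
  i= 6: L-B = 10 → K
  i= 7: D-I = 21 → V
  i= 8: O-H =  7 → H
  i= 9: Y-G = 18 → S
  i=10: B-N = 14 → O
  i=11: W-M = 10 → K
  i=12: N-S = 21 → V
  i=13: N-G =  7 → H
  i=14: A-I = 18 → S
  i=15: L-X = 14 → O
  shifts repeat with period 5: OKVHS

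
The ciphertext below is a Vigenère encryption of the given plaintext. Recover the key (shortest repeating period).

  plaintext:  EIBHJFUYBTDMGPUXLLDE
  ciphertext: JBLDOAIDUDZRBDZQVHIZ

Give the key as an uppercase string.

FTKWFVO

  i= 0: J-E =  5 → F
  i= 1: B-I = 19 → T
  i= 2: L-B = 10 → K
  i= 3: D-H = 22 → W
  i= 4: O-J =  5 → F
  i= 5: A-F = 21 → V
  i= 6: I-U = 14 → O
  i= 7: D-Y =  5 → F
  i= 8: U-B = 19 → T
  i= 9: D-T = 10 → K
  i=10: Z-D = 22 → W
  i=11: R-M =  5 → F
  i=12: B-G = 21 → V
  i=13: D-P = 14 → O
  i=14: Z-U =  5 → F
  i=15: Q-X = 19 → T
  i=16: V-L = 10 → K
  i=17: H-L = 22 → W
  i=18: I-D =  5 → F
  i=19: Z-E = 21 → V
  shifts repeat with period 7: FTKWFVO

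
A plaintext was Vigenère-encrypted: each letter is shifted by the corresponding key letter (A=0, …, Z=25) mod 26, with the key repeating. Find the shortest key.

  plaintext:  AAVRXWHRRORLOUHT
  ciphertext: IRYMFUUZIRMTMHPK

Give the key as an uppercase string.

IRDVIYN

  i= 0: I-A =  8 → I
  i= 1: R-A = 17 → R
  i= 2: Y-V =  3 → D
  i= 3: M-R = 21 → V
  i= 4: F-X =  8 → I
  i= 5: U-W = 24 → Y
  i= 6: U-H = 13 → N
  i= 7: Z-R =  8 → I
  i= 8: I-R = 17 → R
  i= 9: R-O =  3 → D
  i=10: M-R = 21 → V
  i=11: T-L =  8 → I
  i=12: M-O = 24 → Y
  i=13: H-U = 13 → N
  i=14: P-H =  8 → I
  i=15: K-T = 17 → R
  shifts repeat with period 7: IRDVIYN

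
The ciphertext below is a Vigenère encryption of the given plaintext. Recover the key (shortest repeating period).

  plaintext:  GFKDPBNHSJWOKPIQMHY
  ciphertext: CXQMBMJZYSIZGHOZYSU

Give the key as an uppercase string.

WSGJML

  i= 0: C-G = 22 → W
  i= 1: X-F = 18 → S
  i= 2: Q-K =  6 → G
  i= 3: M-D =  9 → J
  i= 4: B-P = 12 → M
  i= 5: M-B = 11 → L
  i= 6: J-N = 22 → W
  i= 7: Z-H = 18 → S
  i= 8: Y-S =  6 → G
  i= 9: S-J =  9 → J
  i=10: I-W = 12 → M
  i=11: Z-O = 11 → L
  i=12: G-K = 22 → W
  i=13: H-P = 18 → S
  i=14: O-I =  6 → G
  i=15: Z-Q =  9 → J
  i=16: Y-M = 12 → M
  i=17: S-H = 11 → L
  i=18: U-Y = 22 → W
  shifts repeat with period 6: WSGJML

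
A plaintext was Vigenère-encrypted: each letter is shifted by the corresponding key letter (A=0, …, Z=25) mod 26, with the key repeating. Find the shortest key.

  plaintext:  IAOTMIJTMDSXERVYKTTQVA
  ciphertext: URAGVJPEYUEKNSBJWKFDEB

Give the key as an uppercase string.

MRMNJBGL

  i= 0: U-I = 12 → M
  i= 1: R-A = 17 → R
  i= 2: A-O = 12 → M
  i= 3: G-T = 13 → N
  i= 4: V-M =  9 → J
  i= 5: J-I =  1 → B
  i= 6: P-J =  6 → G
  i= 7: E-T = 11 → L
  i= 8: Y-M = 12 → M
  i= 9: U-D = 17 → R
  i=10: E-S = 12 → M
  i=11: K-X = 13 → N
  i=12: N-E =  9 → J
  i=13: S-R =  1 → B
  i=14: B-V =  6 → G
  i=15: J-Y = 11 → L
  i=16: W-K = 12 → M
  i=17: K-T = 17 → R
  i=18: F-T = 12 → M
  i=19: D-Q = 13 → N
  i=20: E-V =  9 → J
  i=21: B-A =  1 → B
  shifts repeat with period 8: MRMNJBGL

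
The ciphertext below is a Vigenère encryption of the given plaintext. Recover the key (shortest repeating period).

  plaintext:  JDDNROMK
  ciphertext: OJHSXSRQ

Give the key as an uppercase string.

  i= 0: O-J =  5 → F
  i= 1: J-D =  6 → G
  i= 2: H-D =  4 → E
  i= 3: S-N =  5 → F
  i= 4: X-R =  6 → G
  i= 5: S-O =  4 → E
  i= 6: R-M =  5 → F
  i= 7: Q-K =  6 → G
  shifts repeat with period 3: FGE

FGE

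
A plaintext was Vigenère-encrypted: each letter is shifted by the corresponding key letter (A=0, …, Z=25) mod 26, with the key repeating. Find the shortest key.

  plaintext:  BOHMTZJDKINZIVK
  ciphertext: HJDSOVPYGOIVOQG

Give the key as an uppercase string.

GVW

  i= 0: H-B =  6 → G
  i= 1: J-O = 21 → V
  i= 2: D-H = 22 → W
  i= 3: S-M =  6 → G
  i= 4: O-T = 21 → V
  i= 5: V-Z = 22 → W
  i= 6: P-J =  6 → G
  i= 7: Y-D = 21 → V
  i= 8: G-K = 22 → W
  i= 9: O-I =  6 → G
  i=10: I-N = 21 → V
  i=11: V-Z = 22 → W
  i=12: O-I =  6 → G
  i=13: Q-V = 21 → V
  i=14: G-K = 22 → W
  shifts repeat with period 3: GVW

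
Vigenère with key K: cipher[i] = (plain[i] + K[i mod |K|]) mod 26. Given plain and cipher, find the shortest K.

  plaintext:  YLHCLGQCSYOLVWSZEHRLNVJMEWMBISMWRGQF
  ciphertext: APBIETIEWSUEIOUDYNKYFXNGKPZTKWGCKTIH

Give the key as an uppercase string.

  i= 0: A-Y =  2 → C
  i= 1: P-L =  4 → E
  i= 2: B-H = 20 → U
  i= 3: I-C =  6 → G
  i= 4: E-L = 19 → T
  i= 5: T-G = 13 → N
  i= 6: I-Q = 18 → S
  i= 7: E-C =  2 → C
  i= 8: W-S =  4 → E
  i= 9: S-Y = 20 → U
  i=10: U-O =  6 → G
  i=11: E-L = 19 → T
  i=12: I-V = 13 → N
  i=13: O-W = 18 → S
  i=14: U-S =  2 → C
  i=15: D-Z =  4 → E
  i=16: Y-E = 20 → U
  i=17: N-H =  6 → G
  i=18: K-R = 19 → T
  i=19: Y-L = 13 → N
  i=20: F-N = 18 → S
  i=21: X-V =  2 → C
  i=22: N-J =  4 → E
  i=23: G-M = 20 → U
  i=24: K-E =  6 → G
  i=25: P-W = 19 → T
  i=26: Z-M = 13 → N
  i=27: T-B = 18 → S
  i=28: K-I =  2 → C
  i=29: W-S =  4 → E
  i=30: G-M = 20 → U
  i=31: C-W =  6 → G
  i=32: K-R = 19 → T
  i=33: T-G = 13 → N
  i=34: I-Q = 18 → S
  i=35: H-F =  2 → C
  shifts repeat with period 7: CEUGTNS

CEUGTNS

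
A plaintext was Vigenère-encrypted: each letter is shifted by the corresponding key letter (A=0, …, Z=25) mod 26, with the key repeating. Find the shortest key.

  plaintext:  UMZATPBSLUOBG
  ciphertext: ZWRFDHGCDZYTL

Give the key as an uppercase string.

  i= 0: Z-U =  5 → F
  i= 1: W-M = 10 → K
  i= 2: R-Z = 18 → S
  i= 3: F-A =  5 → F
  i= 4: D-T = 10 → K
  i= 5: H-P = 18 → S
  i= 6: G-B =  5 → F
  i= 7: C-S = 10 → K
  i= 8: D-L = 18 → S
  i= 9: Z-U =  5 → F
  i=10: Y-O = 10 → K
  i=11: T-B = 18 → S
  i=12: L-G =  5 → F
  shifts repeat with period 3: FKS

FKS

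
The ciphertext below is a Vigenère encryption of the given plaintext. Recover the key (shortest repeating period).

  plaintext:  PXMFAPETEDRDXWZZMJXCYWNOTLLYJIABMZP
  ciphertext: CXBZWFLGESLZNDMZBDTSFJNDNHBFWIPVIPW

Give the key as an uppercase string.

NAPUWQH

  i= 0: C-P = 13 → N
  i= 1: X-X =  0 → A
  i= 2: B-M = 15 → P
  i= 3: Z-F = 20 → U
  i= 4: W-A = 22 → W
  i= 5: F-P = 16 → Q
  i= 6: L-E =  7 → H
  i= 7: G-T = 13 → N
  i= 8: E-E =  0 → A
  i= 9: S-D = 15 → P
  i=10: L-R = 20 → U
  i=11: Z-D = 22 → W
  i=12: N-X = 16 → Q
  i=13: D-W =  7 → H
  i=14: M-Z = 13 → N
  i=15: Z-Z =  0 → A
  i=16: B-M = 15 → P
  i=17: D-J = 20 → U
  i=18: T-X = 22 → W
  i=19: S-C = 16 → Q
  i=20: F-Y =  7 → H
  i=21: J-W = 13 → N
  i=22: N-N =  0 → A
  i=23: D-O = 15 → P
  i=24: N-T = 20 → U
  i=25: H-L = 22 → W
  i=26: B-L = 16 → Q
  i=27: F-Y =  7 → H
  i=28: W-J = 13 → N
  i=29: I-I =  0 → A
  i=30: P-A = 15 → P
  i=31: V-B = 20 → U
  i=32: I-M = 22 → W
  i=33: P-Z = 16 → Q
  i=34: W-P =  7 → H
  shifts repeat with period 7: NAPUWQH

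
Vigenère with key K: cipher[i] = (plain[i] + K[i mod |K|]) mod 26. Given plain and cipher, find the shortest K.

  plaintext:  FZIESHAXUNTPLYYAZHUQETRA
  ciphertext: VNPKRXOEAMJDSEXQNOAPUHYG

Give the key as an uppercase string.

QOHGZ

  i= 0: V-F = 16 → Q
  i= 1: N-Z = 14 → O
  i= 2: P-I =  7 → H
  i= 3: K-E =  6 → G
  i= 4: R-S = 25 → Z
  i= 5: X-H = 16 → Q
  i= 6: O-A = 14 → O
  i= 7: E-X =  7 → H
  i= 8: A-U =  6 → G
  i= 9: M-N = 25 → Z
  i=10: J-T = 16 → Q
  i=11: D-P = 14 → O
  i=12: S-L =  7 → H
  i=13: E-Y =  6 → G
  i=14: X-Y = 25 → Z
  i=15: Q-A = 16 → Q
  i=16: N-Z = 14 → O
  i=17: O-H =  7 → H
  i=18: A-U =  6 → G
  i=19: P-Q = 25 → Z
  i=20: U-E = 16 → Q
  i=21: H-T = 14 → O
  i=22: Y-R =  7 → H
  i=23: G-A =  6 → G
  shifts repeat with period 5: QOHGZ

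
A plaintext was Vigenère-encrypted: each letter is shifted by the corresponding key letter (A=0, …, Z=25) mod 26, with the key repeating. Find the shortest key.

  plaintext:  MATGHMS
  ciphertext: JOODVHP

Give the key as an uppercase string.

XOV

  i= 0: J-M = 23 → X
  i= 1: O-A = 14 → O
  i= 2: O-T = 21 → V
  i= 3: D-G = 23 → X
  i= 4: V-H = 14 → O
  i= 5: H-M = 21 → V
  i= 6: P-S = 23 → X
  shifts repeat with period 3: XOV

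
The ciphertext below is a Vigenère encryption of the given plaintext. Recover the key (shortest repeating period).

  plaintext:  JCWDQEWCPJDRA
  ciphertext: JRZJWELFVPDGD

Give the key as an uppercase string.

  i= 0: J-J =  0 → A
  i= 1: R-C = 15 → P
  i= 2: Z-W =  3 → D
  i= 3: J-D =  6 → G
  i= 4: W-Q =  6 → G
  i= 5: E-E =  0 → A
  i= 6: L-W = 15 → P
  i= 7: F-C =  3 → D
  i= 8: V-P =  6 → G
  i= 9: P-J =  6 → G
  i=10: D-D =  0 → A
  i=11: G-R = 15 → P
  i=12: D-A =  3 → D
  shifts repeat with period 5: APDGG

APDGG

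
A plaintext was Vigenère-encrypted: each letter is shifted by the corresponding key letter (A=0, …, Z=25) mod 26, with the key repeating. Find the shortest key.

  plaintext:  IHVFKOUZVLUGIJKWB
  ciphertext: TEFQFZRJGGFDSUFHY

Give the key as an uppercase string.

LXKLV

  i= 0: T-I = 11 → L
  i= 1: E-H = 23 → X
  i= 2: F-V = 10 → K
  i= 3: Q-F = 11 → L
  i= 4: F-K = 21 → V
  i= 5: Z-O = 11 → L
  i= 6: R-U = 23 → X
  i= 7: J-Z = 10 → K
  i= 8: G-V = 11 → L
  i= 9: G-L = 21 → V
  i=10: F-U = 11 → L
  i=11: D-G = 23 → X
  i=12: S-I = 10 → K
  i=13: U-J = 11 → L
  i=14: F-K = 21 → V
  i=15: H-W = 11 → L
  i=16: Y-B = 23 → X
  shifts repeat with period 5: LXKLV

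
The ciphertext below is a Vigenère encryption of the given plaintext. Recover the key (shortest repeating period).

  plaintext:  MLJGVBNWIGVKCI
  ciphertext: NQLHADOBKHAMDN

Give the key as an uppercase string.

BFC

  i= 0: N-M =  1 → B
  i= 1: Q-L =  5 → F
  i= 2: L-J =  2 → C
  i= 3: H-G =  1 → B
  i= 4: A-V =  5 → F
  i= 5: D-B =  2 → C
  i= 6: O-N =  1 → B
  i= 7: B-W =  5 → F
  i= 8: K-I =  2 → C
  i= 9: H-G =  1 → B
  i=10: A-V =  5 → F
  i=11: M-K =  2 → C
  i=12: D-C =  1 → B
  i=13: N-I =  5 → F
  shifts repeat with period 3: BFC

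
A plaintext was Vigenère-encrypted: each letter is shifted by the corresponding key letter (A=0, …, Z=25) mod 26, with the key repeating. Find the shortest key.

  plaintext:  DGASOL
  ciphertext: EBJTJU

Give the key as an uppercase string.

  i= 0: E-D =  1 → B
  i= 1: B-G = 21 → V
  i= 2: J-A =  9 → J
  i= 3: T-S =  1 → B
  i= 4: J-O = 21 → V
  i= 5: U-L =  9 → J
  shifts repeat with period 3: BVJ

BVJ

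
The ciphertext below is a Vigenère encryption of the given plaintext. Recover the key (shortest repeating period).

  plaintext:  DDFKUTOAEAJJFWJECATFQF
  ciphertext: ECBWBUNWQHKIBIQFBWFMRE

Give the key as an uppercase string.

BZWMH

  i= 0: E-D =  1 → B
  i= 1: C-D = 25 → Z
  i= 2: B-F = 22 → W
  i= 3: W-K = 12 → M
  i= 4: B-U =  7 → H
  i= 5: U-T =  1 → B
  i= 6: N-O = 25 → Z
  i= 7: W-A = 22 → W
  i= 8: Q-E = 12 → M
  i= 9: H-A =  7 → H
  i=10: K-J =  1 → B
  i=11: I-J = 25 → Z
  i=12: B-F = 22 → W
  i=13: I-W = 12 → M
  i=14: Q-J =  7 → H
  i=15: F-E =  1 → B
  i=16: B-C = 25 → Z
  i=17: W-A = 22 → W
  i=18: F-T = 12 → M
  i=19: M-F =  7 → H
  i=20: R-Q =  1 → B
  i=21: E-F = 25 → Z
  shifts repeat with period 5: BZWMH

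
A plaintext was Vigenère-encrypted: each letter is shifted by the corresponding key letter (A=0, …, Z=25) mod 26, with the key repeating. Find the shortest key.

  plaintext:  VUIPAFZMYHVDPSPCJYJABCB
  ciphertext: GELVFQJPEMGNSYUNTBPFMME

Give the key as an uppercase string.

  i= 0: G-V = 11 → L
  i= 1: E-U = 10 → K
  i= 2: L-I =  3 → D
  i= 3: V-P =  6 → G
  i= 4: F-A =  5 → F
  i= 5: Q-F = 11 → L
  i= 6: J-Z = 10 → K
  i= 7: P-M =  3 → D
  i= 8: E-Y =  6 → G
  i= 9: M-H =  5 → F
  i=10: G-V = 11 → L
  i=11: N-D = 10 → K
  i=12: S-P =  3 → D
  i=13: Y-S =  6 → G
  i=14: U-P =  5 → F
  i=15: N-C = 11 → L
  i=16: T-J = 10 → K
  i=17: B-Y =  3 → D
  i=18: P-J =  6 → G
  i=19: F-A =  5 → F
  i=20: M-B = 11 → L
  i=21: M-C = 10 → K
  i=22: E-B =  3 → D
  shifts repeat with period 5: LKDGF

LKDGF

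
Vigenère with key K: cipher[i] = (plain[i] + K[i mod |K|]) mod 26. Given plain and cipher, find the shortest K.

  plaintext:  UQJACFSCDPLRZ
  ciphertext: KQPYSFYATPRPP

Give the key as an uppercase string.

QAGY

  i= 0: K-U = 16 → Q
  i= 1: Q-Q =  0 → A
  i= 2: P-J =  6 → G
  i= 3: Y-A = 24 → Y
  i= 4: S-C = 16 → Q
  i= 5: F-F =  0 → A
  i= 6: Y-S =  6 → G
  i= 7: A-C = 24 → Y
  i= 8: T-D = 16 → Q
  i= 9: P-P =  0 → A
  i=10: R-L =  6 → G
  i=11: P-R = 24 → Y
  i=12: P-Z = 16 → Q
  shifts repeat with period 4: QAGY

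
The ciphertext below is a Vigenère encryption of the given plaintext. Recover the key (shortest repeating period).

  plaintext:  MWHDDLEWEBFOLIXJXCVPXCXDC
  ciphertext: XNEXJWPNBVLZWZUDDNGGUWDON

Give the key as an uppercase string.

  i= 0: X-M = 11 → L
  i= 1: N-W = 17 → R
  i= 2: E-H = 23 → X
  i= 3: X-D = 20 → U
  i= 4: J-D =  6 → G
  i= 5: W-L = 11 → L
  i= 6: P-E = 11 → L
  i= 7: N-W = 17 → R
  i= 8: B-E = 23 → X
  i= 9: V-B = 20 → U
  i=10: L-F =  6 → G
  i=11: Z-O = 11 → L
  i=12: W-L = 11 → L
  i=13: Z-I = 17 → R
  i=14: U-X = 23 → X
  i=15: D-J = 20 → U
  i=16: D-X =  6 → G
  i=17: N-C = 11 → L
  i=18: G-V = 11 → L
  i=19: G-P = 17 → R
  i=20: U-X = 23 → X
  i=21: W-C = 20 → U
  i=22: D-X =  6 → G
  i=23: O-D = 11 → L
  i=24: N-C = 11 → L
  shifts repeat with period 6: LRXUGL

LRXUGL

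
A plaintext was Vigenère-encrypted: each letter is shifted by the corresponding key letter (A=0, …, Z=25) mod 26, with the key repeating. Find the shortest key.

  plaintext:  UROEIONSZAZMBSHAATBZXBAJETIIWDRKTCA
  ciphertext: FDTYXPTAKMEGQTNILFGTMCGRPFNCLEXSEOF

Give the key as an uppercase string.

LMFUPBGI

  i= 0: F-U = 11 → L
  i= 1: D-R = 12 → M
  i= 2: T-O =  5 → F
  i= 3: Y-E = 20 → U
  i= 4: X-I = 15 → P
  i= 5: P-O =  1 → B
  i= 6: T-N =  6 → G
  i= 7: A-S =  8 → I
  i= 8: K-Z = 11 → L
  i= 9: M-A = 12 → M
  i=10: E-Z =  5 → F
  i=11: G-M = 20 → U
  i=12: Q-B = 15 → P
  i=13: T-S =  1 → B
  i=14: N-H =  6 → G
  i=15: I-A =  8 → I
  i=16: L-A = 11 → L
  i=17: F-T = 12 → M
  i=18: G-B =  5 → F
  i=19: T-Z = 20 → U
  i=20: M-X = 15 → P
  i=21: C-B =  1 → B
  i=22: G-A =  6 → G
  i=23: R-J =  8 → I
  i=24: P-E = 11 → L
  i=25: F-T = 12 → M
  i=26: N-I =  5 → F
  i=27: C-I = 20 → U
  i=28: L-W = 15 → P
  i=29: E-D =  1 → B
  i=30: X-R =  6 → G
  i=31: S-K =  8 → I
  i=32: E-T = 11 → L
  i=33: O-C = 12 → M
  i=34: F-A =  5 → F
  shifts repeat with period 8: LMFUPBGI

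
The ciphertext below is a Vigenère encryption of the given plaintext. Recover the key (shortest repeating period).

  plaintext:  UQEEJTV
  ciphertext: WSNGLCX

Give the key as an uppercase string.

CCJ

  i= 0: W-U =  2 → C
  i= 1: S-Q =  2 → C
  i= 2: N-E =  9 → J
  i= 3: G-E =  2 → C
  i= 4: L-J =  2 → C
  i= 5: C-T =  9 → J
  i= 6: X-V =  2 → C
  shifts repeat with period 3: CCJ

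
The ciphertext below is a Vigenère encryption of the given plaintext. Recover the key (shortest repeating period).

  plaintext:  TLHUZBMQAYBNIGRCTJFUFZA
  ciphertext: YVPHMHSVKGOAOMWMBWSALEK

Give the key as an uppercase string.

  i= 0: Y-T =  5 → F
  i= 1: V-L = 10 → K
  i= 2: P-H =  8 → I
  i= 3: H-U = 13 → N
  i= 4: M-Z = 13 → N
  i= 5: H-B =  6 → G
  i= 6: S-M =  6 → G
  i= 7: V-Q =  5 → F
  i= 8: K-A = 10 → K
  i= 9: G-Y =  8 → I
  i=10: O-B = 13 → N
  i=11: A-N = 13 → N
  i=12: O-I =  6 → G
  i=13: M-G =  6 → G
  i=14: W-R =  5 → F
  i=15: M-C = 10 → K
  i=16: B-T =  8 → I
  i=17: W-J = 13 → N
  i=18: S-F = 13 → N
  i=19: A-U =  6 → G
  i=20: L-F =  6 → G
  i=21: E-Z =  5 → F
  i=22: K-A = 10 → K
  shifts repeat with period 7: FKINNGG

FKINNGG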